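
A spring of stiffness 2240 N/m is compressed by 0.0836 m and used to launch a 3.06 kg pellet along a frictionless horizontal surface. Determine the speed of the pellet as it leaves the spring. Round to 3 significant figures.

Conservation of energy: ½kx² = ½mv²
v = x√(k/m) = 0.0836 × √(2240/3.06) = 2.262 m/s

v = 2.26 m/s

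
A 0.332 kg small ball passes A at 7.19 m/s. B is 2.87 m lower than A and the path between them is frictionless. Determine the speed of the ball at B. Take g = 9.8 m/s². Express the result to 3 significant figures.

Energy conservation between the two points: ½mv₀² + mgh = ½mv²
v² = v₀² + 2gh = (7.19)² + 2(9.8)(2.87) = 107.95
v = √107.95 = 10.39 m/s

v = 10.4 m/s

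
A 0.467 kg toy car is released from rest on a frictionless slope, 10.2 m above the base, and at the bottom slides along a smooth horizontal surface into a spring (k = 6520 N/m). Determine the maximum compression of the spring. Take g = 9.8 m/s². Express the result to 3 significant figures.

x = 0.120 m

At max compression the car is momentarily at rest: mgh = ½kx²
x = √(2mgh/k) = √(2 × 0.467 × 9.8 × 10.2 / 6520) = 0.1197 m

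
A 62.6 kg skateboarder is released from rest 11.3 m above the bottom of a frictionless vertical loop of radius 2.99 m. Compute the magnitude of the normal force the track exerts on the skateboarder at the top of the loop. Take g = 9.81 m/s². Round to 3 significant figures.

Energy from release to top (height 2r): mgh = ½mv_top² + mg(2r)
v_top² = 2g(h − 2r) = 2(9.81)(11.3 − 5.980) = 104.38 m²/s²
At the top, both N and weight point toward the centre: N + mg = mv_top²/r
N = m(v_top²/r − g) = 62.6(104.38/2.99 − 9.81) = 1571 N

N = 1570 N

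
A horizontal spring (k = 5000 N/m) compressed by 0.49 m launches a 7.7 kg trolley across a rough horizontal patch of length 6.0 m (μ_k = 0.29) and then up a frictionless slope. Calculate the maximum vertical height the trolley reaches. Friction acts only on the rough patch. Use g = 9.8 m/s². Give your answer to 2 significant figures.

h = 6.2 m

Spring energy: E₀ = ½kx² = ½(5000)(0.49)² = 600.25 J
Friction: W_f = μ_k mg d = (0.29)(7.7)(9.8)(6.0) = 131.3 J
Energy at base of ramp: E = 600.25 − 131.3 = 468.95 J
At max height all remaining energy is PE: mgh = E ⇒ h = E/(mg) = 468.95/(7.7 × 9.8) = 6.215 m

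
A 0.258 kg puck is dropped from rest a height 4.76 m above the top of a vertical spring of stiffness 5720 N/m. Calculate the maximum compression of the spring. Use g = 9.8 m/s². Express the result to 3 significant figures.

x = 0.0653 m

Let x be the compression. The total drop is H + x, and the puck is instantaneously at rest at max compression, so energy conservation gives:
mg(H + x) = ½kx²
½(5720)x² − (0.258)(9.8)x − (0.258)(9.8)(4.76) = 0
2860x² − 2.528x − 12.04 = 0
x = [2.528 + √(6.393 + 137683)]/(2 × 2860) = 0.06531 m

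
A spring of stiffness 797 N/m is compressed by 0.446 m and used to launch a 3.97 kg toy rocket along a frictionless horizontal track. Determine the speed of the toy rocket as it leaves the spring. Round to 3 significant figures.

v = 6.32 m/s

The toy rocket leaves the spring when the spring is at natural length, so ½kx² = ½mv²
v = x√(k/m) = 0.446 × √(797/3.97) = 6.319 m/s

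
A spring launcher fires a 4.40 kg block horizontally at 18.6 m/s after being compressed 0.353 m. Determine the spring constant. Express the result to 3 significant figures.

Energy stored in the spring equals the launch KE: ½kx² = ½mv²
k = mv²/x² = (4.40)(18.6)²/(0.353)² = 12216 N/m

k = 12200 N/m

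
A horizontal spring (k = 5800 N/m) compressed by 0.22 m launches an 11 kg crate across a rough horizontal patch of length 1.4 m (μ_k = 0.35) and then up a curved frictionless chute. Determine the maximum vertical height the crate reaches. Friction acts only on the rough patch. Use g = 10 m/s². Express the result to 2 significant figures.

h = 0.79 m

Spring energy: E₀ = ½kx² = ½(5800)(0.22)² = 140.36 J
Friction: W_f = μ_k mg d = (0.35)(11)(10)(1.4) = 53.90 J
Energy at base of ramp: E = 140.36 − 53.90 = 86.460 J
At max height all remaining energy is PE: mgh = E ⇒ h = E/(mg) = 86.460/(11 × 10) = 0.7860 m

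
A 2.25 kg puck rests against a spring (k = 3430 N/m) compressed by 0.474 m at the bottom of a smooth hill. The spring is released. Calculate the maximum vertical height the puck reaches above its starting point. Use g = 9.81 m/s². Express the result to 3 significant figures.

Energy conservation from release to the highest point: ½kx² = mgh
h = kx²/(2mg) = (3430)(0.474)²/(2 × 2.25 × 9.81) = 17.46 m

h = 17.5 m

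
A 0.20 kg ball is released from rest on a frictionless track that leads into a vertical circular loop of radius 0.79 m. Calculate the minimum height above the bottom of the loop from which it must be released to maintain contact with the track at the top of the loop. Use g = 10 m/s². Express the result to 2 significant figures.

At the top, for minimum speed gravity alone supplies the centripetal force: mg = mv_top²/r ⇒ v_top² = gr = 7.900 m²/s²
Energy conservation from release height h to the top (height 2r): mgh = ½mv_top² + mg(2r)
h = v_top²/(2g) + 2r = r/2 + 2r = 5r/2 = 1.975 m

h = 2.0 m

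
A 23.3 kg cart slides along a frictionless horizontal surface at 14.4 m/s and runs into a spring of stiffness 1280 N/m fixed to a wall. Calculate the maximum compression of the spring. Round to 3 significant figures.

x = 1.94 m

Conservation of energy between contact and max compression: ½mv² = ½kx²
x = v√(m/k) = 14.4 × √(23.3/1280) = 1.943 m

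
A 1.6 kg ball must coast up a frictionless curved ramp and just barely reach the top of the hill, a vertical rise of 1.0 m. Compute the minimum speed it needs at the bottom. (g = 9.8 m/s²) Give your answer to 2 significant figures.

v = 4.4 m/s

At the top it is momentarily at rest, so all KE converts to PE: ½mv² = mgh
v = √(2gh) = √(2 × 9.8 × 1.0) = 4.427 m/s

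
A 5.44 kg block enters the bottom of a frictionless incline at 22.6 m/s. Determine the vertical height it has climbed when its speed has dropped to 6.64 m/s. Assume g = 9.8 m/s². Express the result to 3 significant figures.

h = 23.8 m

Energy balance between the two points: ½mv₁² = ½mv₂² + mgh
h = (v₁² − v₂²)/(2g) = (22.6² − 6.64²)/(2 × 9.8) = 23.81 m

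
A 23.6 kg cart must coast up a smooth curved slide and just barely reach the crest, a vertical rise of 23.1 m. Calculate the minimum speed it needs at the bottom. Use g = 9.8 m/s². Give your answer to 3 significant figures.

v = 21.3 m/s

At the top it is momentarily at rest, so all KE converts to PE: ½mv² = mgh
v = √(2gh) = √(2 × 9.8 × 23.1) = 21.28 m/s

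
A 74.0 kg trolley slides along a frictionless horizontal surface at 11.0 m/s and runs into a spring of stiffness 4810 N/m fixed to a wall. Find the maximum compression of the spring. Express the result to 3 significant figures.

x = 1.36 m

Conservation of energy between contact and max compression: ½mv² = ½kx²
x = v√(m/k) = 11.0 × √(74.0/4810) = 1.364 m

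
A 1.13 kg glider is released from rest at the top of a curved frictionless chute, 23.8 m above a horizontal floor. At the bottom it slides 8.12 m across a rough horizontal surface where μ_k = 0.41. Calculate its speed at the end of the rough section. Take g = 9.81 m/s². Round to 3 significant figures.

Energy at the top = energy at the end + work done against friction:
mgh = ½mv² + μ_k m g d
W_f = μ_k mg d = (0.41)(1.13)(9.81)(8.12) = 36.91 J
½mv² = mgh − W_f = 263.83 − 36.91 = 226.92 J
v = √(2 × 226.92/1.13) = 20.04 m/s

v = 20.0 m/s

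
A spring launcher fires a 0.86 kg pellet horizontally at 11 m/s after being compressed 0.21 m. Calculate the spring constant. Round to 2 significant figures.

Energy stored in the spring equals the launch KE: ½kx² = ½mv²
k = mv²/x² = (0.86)(11)²/(0.21)² = 2360 N/m

k = 2400 N/m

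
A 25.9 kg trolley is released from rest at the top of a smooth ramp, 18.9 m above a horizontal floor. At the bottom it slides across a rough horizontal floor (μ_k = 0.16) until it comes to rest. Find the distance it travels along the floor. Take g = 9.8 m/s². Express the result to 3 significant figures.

Energy at the top = energy at the end + work done against friction:
At rest all PE has been dissipated by friction: mgh = μ_k m g d
d = h/μ_k = 18.9/0.16 = 118.1 m

d = 118 m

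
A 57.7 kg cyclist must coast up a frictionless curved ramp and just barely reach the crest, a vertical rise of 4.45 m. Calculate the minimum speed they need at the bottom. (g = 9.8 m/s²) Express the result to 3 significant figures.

v = 9.34 m/s

At the top they are momentarily at rest, so all KE converts to PE: ½mv² = mgh
v = √(2gh) = √(2 × 9.8 × 4.45) = 9.339 m/s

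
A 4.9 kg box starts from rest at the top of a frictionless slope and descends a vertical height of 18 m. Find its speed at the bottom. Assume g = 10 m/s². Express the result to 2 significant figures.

By conservation of mechanical energy, mgh = ½mv²
v = √(2gh) = √(2 × 10 × 18) = √360.00 = 18.97 m/s

v = 19 m/s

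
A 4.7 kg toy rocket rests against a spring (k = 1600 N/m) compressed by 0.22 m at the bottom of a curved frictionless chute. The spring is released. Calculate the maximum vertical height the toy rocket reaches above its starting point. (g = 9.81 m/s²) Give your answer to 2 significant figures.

h = 0.84 m

At maximum height the toy rocket is at rest, so ½kx² = mgh
h = kx²/(2mg) = (1600)(0.22)²/(2 × 4.7 × 9.81) = 0.8398 m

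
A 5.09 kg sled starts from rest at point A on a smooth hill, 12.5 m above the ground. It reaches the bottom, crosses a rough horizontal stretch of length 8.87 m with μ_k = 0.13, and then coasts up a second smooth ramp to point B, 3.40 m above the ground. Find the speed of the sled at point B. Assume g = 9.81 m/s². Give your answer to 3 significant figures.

Energy at A: mgh₁ = (5.09)(9.81)(12.5) = 624.16 J
Friction loss: W_f = μ_k mg d = 57.58 J
At B: ½mv² + mgh₂ = mgh₁ − W_f
½mv² = 624.16 − 57.58 − 169.77 = 396.81 J
v = √(2 × 396.81/5.09) = 12.49 m/s

v = 12.5 m/s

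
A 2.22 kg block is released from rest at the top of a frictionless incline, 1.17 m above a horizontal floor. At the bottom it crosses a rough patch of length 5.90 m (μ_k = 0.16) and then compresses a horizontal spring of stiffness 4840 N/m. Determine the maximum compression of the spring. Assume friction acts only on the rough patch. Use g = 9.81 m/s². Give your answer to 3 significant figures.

x = 0.0451 m

Initial energy: E₁ = mgh = (2.22)(9.81)(1.17) = 25.480 J
Friction removes W_f = μ_k mg d = (0.16)(2.22)(9.81)(5.90) = 20.56 J
Energy reaching the spring: E = 25.480 − 20.56 = 4.9219 J
At max compression ½kx² = E ⇒ x = √(2E/k) = √(2 × 4.9219/4840) = 0.04510 m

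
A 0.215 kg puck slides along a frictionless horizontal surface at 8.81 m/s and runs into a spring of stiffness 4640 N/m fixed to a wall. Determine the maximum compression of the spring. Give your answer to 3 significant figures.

Conservation of energy between contact and max compression: ½mv² = ½kx²
x = v√(m/k) = 8.81 × √(0.215/4640) = 0.05997 m

x = 0.0600 m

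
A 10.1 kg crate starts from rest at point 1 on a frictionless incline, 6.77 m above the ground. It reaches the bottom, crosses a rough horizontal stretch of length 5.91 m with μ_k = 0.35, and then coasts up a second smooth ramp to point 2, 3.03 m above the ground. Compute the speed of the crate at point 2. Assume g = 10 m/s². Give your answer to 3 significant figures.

v = 5.78 m/s

Energy at 1: mgh₁ = (10.1)(10)(6.77) = 683.77 J
Friction loss: W_f = μ_k mg d = 208.9 J
At 2: ½mv² + mgh₂ = mgh₁ − W_f
½mv² = 683.77 − 208.9 − 306.03 = 168.82 J
v = √(2 × 168.82/10.1) = 5.782 m/s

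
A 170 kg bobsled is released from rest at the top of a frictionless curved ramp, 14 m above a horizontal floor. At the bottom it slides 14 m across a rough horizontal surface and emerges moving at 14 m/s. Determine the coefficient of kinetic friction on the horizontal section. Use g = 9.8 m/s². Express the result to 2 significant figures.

Energy at the top = energy at the end + work done against friction:
mgh = ½mv² + μ_k m g d
mgh = 23324 J; ½mv² = 16660 J
W_f = 23324 − 16660 = 6664 J
μ_k = W_f/(mg·d) = 6664/(1666 × 14) = 0.2857

μ_k = 0.29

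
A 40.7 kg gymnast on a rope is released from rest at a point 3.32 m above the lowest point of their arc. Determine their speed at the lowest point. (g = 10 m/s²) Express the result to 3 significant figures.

Mechanical energy is conserved (no friction): mgh = ½mv²
v = √(2gh) = √(2 × 10 × 3.32) = √66.400 = 8.149 m/s

v = 8.15 m/s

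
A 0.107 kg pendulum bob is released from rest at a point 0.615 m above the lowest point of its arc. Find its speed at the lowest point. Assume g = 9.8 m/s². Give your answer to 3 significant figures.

Mechanical energy is conserved (no friction): mgh = ½mv²
The mass cancels from both sides.
v = √(2gh) = √(2 × 9.8 × 0.615) = √12.054 = 3.472 m/s

v = 3.47 m/s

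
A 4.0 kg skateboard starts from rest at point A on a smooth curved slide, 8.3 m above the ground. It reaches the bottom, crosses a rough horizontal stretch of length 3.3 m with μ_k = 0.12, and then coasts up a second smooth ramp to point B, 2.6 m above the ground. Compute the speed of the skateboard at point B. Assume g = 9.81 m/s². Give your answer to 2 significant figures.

v = 10 m/s

Energy at A: mgh₁ = (4.0)(9.81)(8.3) = 325.69 J
Friction loss: W_f = μ_k mg d = 15.54 J
At B: ½mv² + mgh₂ = mgh₁ − W_f
½mv² = 325.69 − 15.54 − 102.02 = 208.13 J
v = √(2 × 208.13/4.0) = 10.20 m/s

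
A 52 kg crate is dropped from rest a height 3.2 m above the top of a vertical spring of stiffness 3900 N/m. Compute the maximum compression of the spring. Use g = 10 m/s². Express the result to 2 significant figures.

Measuring PE from the top of the relaxed spring, at max compression the crate has dropped H + x with zero KE, so:
mg(H + x) = ½kx²
½(3900)x² − (52)(10)x − (52)(10)(3.2) = 0
1950x² − 520.0x − 1664 = 0
x = [520.0 + √(270400 + 1.2979e+07)]/(2 × 1950) = 1.067 m

x = 1.1 m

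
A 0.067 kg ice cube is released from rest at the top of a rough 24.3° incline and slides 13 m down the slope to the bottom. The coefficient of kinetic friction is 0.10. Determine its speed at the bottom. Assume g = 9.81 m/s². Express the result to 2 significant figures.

Energy: mgh = ½mv² + W_f, with h = L sinθ and W_f = μ_k (mg cosθ) L
mgh = mgL sinθ = (0.067)(9.81)(13)sin24.3° = 3.5162 J
W_f = μ_k mg cosθ · L = (0.10)(0.067)(9.81)cos24.3°·13 = 0.7787 J
½mv² = 3.5162 − 0.7787 = 2.7374 J
v = √(2 × 2.7374/0.067) = 9.040 m/s

v = 9.0 m/s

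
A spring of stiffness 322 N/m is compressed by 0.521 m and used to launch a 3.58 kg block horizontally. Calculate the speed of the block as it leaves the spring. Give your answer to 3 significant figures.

v = 4.94 m/s

The block leaves the spring when the spring is at natural length, so ½kx² = ½mv²
v = x√(k/m) = 0.521 × √(322/3.58) = 4.941 m/s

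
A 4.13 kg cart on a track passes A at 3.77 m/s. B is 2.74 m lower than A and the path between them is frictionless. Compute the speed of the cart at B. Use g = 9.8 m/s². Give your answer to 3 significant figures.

v = 8.24 m/s

By conservation of mechanical energy, ½mv₀² + mgh = ½mv²
The mass cancels from both sides.
v² = v₀² + 2gh = (3.77)² + 2(9.8)(2.74) = 67.917
v = √67.917 = 8.241 m/s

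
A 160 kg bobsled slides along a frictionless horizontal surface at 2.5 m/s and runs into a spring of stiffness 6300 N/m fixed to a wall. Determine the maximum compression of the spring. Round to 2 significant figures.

x = 0.40 m

Conservation of energy between contact and max compression: ½mv² = ½kx²
x = v√(m/k) = 2.5 × √(160/6300) = 0.3984 m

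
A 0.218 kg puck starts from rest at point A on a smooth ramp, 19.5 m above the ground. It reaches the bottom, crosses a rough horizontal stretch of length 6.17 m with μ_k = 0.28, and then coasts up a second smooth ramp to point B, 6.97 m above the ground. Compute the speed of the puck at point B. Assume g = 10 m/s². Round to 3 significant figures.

v = 14.7 m/s

Energy at A: mgh₁ = (0.218)(10)(19.5) = 42.510 J
Friction loss: W_f = μ_k mg d = 3.766 J
At B: ½mv² + mgh₂ = mgh₁ − W_f
½mv² = 42.510 − 3.766 − 15.195 = 23.549 J
v = √(2 × 23.549/0.218) = 14.70 m/s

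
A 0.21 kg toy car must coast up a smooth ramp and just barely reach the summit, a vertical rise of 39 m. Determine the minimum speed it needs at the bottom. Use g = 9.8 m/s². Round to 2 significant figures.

At the top it is momentarily at rest, so all KE converts to PE: ½mv² = mgh
v = √(2gh) = √(2 × 9.8 × 39) = 27.65 m/s

v = 28 m/s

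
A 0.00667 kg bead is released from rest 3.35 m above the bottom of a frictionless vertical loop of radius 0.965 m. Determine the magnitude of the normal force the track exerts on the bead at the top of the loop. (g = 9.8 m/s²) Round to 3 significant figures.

Energy from release to top (height 2r): mgh = ½mv_top² + mg(2r)
v_top² = 2g(h − 2r) = 2(9.8)(3.35 − 1.930) = 27.832 m²/s²
At the top, both N and weight point toward the centre: N + mg = mv_top²/r
N = m(v_top²/r − g) = 0.00667(27.832/0.965 − 9.8) = 0.1270 N

N = 0.127 N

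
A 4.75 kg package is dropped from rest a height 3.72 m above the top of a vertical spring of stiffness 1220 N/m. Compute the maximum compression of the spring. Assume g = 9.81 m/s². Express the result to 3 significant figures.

Measuring PE from the top of the relaxed spring, at max compression the package has dropped H + x with zero KE, so:
mg(H + x) = ½kx²
½(1220)x² − (4.75)(9.81)x − (4.75)(9.81)(3.72) = 0
610.0x² − 46.60x − 173.3 = 0
x = [46.60 + √(2171 + 422956)]/(2 × 610.0) = 0.5726 m

x = 0.573 m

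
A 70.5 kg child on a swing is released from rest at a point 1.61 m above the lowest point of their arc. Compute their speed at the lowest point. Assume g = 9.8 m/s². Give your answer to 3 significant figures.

Energy conservation between the two points: mgh = ½mv²
v = √(2gh) = √(2 × 9.8 × 1.61) = √31.556 = 5.617 m/s

v = 5.62 m/s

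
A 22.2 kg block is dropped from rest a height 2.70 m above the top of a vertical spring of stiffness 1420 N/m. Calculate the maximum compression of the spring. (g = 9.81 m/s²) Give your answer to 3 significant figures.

x = 1.08 m

Measuring PE from the top of the relaxed spring, at max compression the block has dropped H + x with zero KE, so:
mg(H + x) = ½kx²
½(1420)x² − (22.2)(9.81)x − (22.2)(9.81)(2.70) = 0
710.0x² − 217.8x − 588.0 = 0
x = [217.8 + √(47429 + 1.6700e+06)]/(2 × 710.0) = 1.076 m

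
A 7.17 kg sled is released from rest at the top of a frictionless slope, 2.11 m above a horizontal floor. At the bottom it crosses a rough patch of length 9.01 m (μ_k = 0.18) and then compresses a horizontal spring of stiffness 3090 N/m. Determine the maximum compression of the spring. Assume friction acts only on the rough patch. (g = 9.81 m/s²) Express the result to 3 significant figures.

x = 0.149 m

Initial energy: E₁ = mgh = (7.17)(9.81)(2.11) = 148.41 J
Friction removes W_f = μ_k mg d = (0.18)(7.17)(9.81)(9.01) = 114.1 J
Energy reaching the spring: E = 148.41 − 114.1 = 34.339 J
At max compression ½kx² = E ⇒ x = √(2E/k) = √(2 × 34.339/3090) = 0.1491 m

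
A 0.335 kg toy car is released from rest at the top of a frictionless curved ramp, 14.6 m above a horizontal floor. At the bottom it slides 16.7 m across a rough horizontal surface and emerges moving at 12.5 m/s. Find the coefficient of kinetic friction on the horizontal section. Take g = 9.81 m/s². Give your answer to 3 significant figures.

μ_k = 0.397

Energy at the top = energy at the end + work done against friction:
mgh = ½mv² + μ_k m g d
mgh = 47.981 J; ½mv² = 26.172 J
W_f = 47.981 − 26.172 = 21.81 J
μ_k = W_f/(mg·d) = 21.81/(3.286 × 16.7) = 0.3974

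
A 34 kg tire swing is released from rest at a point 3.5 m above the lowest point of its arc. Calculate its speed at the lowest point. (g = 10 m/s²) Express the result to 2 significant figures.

By conservation of mechanical energy, mgh = ½mv²
v = √(2gh) = √(2 × 10 × 3.5) = √70.000 = 8.367 m/s

v = 8.4 m/s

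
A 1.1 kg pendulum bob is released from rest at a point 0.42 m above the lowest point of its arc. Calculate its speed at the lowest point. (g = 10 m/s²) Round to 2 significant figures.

By conservation of mechanical energy, mgh = ½mv²
v = √(2gh) = √(2 × 10 × 0.42) = √8.4000 = 2.898 m/s

v = 2.9 m/s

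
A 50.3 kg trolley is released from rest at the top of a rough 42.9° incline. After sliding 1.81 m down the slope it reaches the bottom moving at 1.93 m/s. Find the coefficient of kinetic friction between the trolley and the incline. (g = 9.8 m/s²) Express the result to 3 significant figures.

The energy dissipated by friction is the PE lost minus the KE gained:
mgL sinθ = 607.35 J; ½mv² = 93.681 J
W_f = 607.35 − 93.681 = 513.7 J
μ_k = W_f/(mg cosθ · L) = 513.7/(361.1 × 1.81) = 0.7859

μ_k = 0.786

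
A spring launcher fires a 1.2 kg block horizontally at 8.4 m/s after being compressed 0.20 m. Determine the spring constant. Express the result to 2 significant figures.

Spring PE at full compression equals KE at release: ½kx² = ½mv²
k = mv²/x² = (1.2)(8.4)²/(0.20)² = 2117 N/m

k = 2100 N/m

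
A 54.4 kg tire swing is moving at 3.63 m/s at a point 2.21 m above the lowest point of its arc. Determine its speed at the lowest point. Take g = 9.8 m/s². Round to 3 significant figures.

Mechanical energy is conserved (no friction): ½mv₀² + mgh = ½mv²
The mass cancels from both sides.
v² = v₀² + 2gh = (3.63)² + 2(9.8)(2.21) = 56.493
v = √56.493 = 7.516 m/s

v = 7.52 m/s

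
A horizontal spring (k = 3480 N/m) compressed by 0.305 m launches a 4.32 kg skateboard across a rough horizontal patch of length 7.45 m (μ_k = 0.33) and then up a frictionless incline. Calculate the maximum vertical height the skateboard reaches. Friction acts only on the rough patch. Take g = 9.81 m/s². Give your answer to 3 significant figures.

h = 1.36 m

Spring energy: E₀ = ½kx² = ½(3480)(0.305)² = 161.86 J
Friction: W_f = μ_k mg d = (0.33)(4.32)(9.81)(7.45) = 104.2 J
Energy at base of ramp: E = 161.86 − 104.2 = 57.674 J
At max height all remaining energy is PE: mgh = E ⇒ h = E/(mg) = 57.674/(4.32 × 9.81) = 1.361 m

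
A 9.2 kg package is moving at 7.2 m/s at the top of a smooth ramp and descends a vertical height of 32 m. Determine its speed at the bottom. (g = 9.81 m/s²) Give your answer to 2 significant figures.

Mechanical energy is conserved (no friction): ½mv₀² + mgh = ½mv²
v² = v₀² + 2gh = (7.2)² + 2(9.81)(32) = 679.68
v = √679.68 = 26.07 m/s

v = 26 m/s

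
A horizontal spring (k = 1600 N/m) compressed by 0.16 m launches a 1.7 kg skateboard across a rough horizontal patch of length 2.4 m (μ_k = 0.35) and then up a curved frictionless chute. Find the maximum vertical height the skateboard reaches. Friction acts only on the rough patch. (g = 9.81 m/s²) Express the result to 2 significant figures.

h = 0.39 m

Spring energy: E₀ = ½kx² = ½(1600)(0.16)² = 20.480 J
Friction: W_f = μ_k mg d = (0.35)(1.7)(9.81)(2.4) = 14.01 J
Energy at base of ramp: E = 20.480 − 14.01 = 6.4713 J
At max height all remaining energy is PE: mgh = E ⇒ h = E/(mg) = 6.4713/(1.7 × 9.81) = 0.3880 m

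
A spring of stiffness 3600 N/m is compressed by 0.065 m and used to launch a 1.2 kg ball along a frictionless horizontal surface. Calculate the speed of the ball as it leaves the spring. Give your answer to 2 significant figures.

Conservation of energy: ½kx² = ½mv²
v = x√(k/m) = 0.065 × √(3600/1.2) = 3.560 m/s

v = 3.6 m/s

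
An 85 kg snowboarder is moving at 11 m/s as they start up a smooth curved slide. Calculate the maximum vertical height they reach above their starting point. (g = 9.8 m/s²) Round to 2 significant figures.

By energy conservation, ½mv² = mgh
h = v²/(2g) = 11²/(2 × 9.8) = 6.173 m

h = 6.2 m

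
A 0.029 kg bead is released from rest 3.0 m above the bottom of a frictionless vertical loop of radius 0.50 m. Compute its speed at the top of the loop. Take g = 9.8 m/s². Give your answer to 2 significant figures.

Energy conservation: mgh = ½mv_top² + mg(2r)
v_top² = 2g(h − 2r) = 2(9.8)(3.0 − 1.000) = 39.20
v_top = 6.261 m/s

v = 6.3 m/s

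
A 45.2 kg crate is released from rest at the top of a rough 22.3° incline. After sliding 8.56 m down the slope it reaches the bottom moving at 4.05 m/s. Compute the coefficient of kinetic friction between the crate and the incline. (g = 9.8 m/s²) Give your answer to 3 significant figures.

μ_k = 0.304

Energy balance down the incline: mg L sinθ − ½mv² = μ_k (mg cosθ) L
mgL sinθ = 1438.8 J; ½mv² = 370.70 J
W_f = 1438.8 − 370.70 = 1068 J
μ_k = W_f/(mg cosθ · L) = 1068/(409.8 × 8.56) = 0.3045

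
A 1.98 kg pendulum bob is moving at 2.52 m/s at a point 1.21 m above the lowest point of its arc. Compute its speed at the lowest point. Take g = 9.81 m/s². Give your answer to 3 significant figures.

v = 5.49 m/s

Equating total energy at the two states: ½mv₀² + mgh = ½mv²
v² = v₀² + 2gh = (2.52)² + 2(9.81)(1.21) = 30.091
v = √30.091 = 5.485 m/s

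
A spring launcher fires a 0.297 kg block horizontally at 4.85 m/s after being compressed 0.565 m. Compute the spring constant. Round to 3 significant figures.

Spring PE at full compression equals KE at release: ½kx² = ½mv²
k = mv²/x² = (0.297)(4.85)²/(0.565)² = 21.88 N/m

k = 21.9 N/m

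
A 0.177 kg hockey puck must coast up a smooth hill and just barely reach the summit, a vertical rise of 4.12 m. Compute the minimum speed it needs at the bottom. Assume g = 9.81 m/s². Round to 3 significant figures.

v = 8.99 m/s

At the top it is momentarily at rest, so all KE converts to PE: ½mv² = mgh
v = √(2gh) = √(2 × 9.81 × 4.12) = 8.991 m/s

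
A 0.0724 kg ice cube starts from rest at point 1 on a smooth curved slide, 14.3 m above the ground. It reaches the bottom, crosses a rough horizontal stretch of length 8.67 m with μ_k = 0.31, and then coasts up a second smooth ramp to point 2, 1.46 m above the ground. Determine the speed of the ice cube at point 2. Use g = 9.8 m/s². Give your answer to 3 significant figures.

v = 14.1 m/s

Energy at 1: mgh₁ = (0.0724)(9.8)(14.3) = 10.146 J
Friction loss: W_f = μ_k mg d = 1.907 J
At 2: ½mv² + mgh₂ = mgh₁ − W_f
½mv² = 10.146 − 1.907 − 1.0359 = 7.2033 J
v = √(2 × 7.2033/0.0724) = 14.11 m/s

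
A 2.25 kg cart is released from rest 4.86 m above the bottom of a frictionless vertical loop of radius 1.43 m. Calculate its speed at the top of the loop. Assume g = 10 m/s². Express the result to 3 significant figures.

v = 6.32 m/s

Energy conservation: mgh = ½mv_top² + mg(2r)
v_top² = 2g(h − 2r) = 2(10)(4.86 − 2.860) = 40.00
v_top = 6.325 m/s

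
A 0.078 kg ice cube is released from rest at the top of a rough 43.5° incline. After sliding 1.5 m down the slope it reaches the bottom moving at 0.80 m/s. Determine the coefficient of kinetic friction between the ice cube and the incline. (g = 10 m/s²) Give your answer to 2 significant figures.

μ_k = 0.92

The energy dissipated by friction is the PE lost minus the KE gained:
mgL sinθ = 0.80537 J; ½mv² = 0.024960 J
W_f = 0.80537 − 0.024960 = 0.7804 J
μ_k = W_f/(mg cosθ · L) = 0.7804/(0.5658 × 1.5) = 0.9196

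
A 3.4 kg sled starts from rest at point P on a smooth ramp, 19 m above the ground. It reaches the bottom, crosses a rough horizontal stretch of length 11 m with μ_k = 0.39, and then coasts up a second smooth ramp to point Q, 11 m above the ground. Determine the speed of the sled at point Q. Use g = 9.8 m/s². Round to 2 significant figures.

Energy at P: mgh₁ = (3.4)(9.8)(19) = 633.08 J
Friction loss: W_f = μ_k mg d = 142.9 J
At Q: ½mv² + mgh₂ = mgh₁ − W_f
½mv² = 633.08 − 142.9 − 366.52 = 123.62 J
v = √(2 × 123.62/3.4) = 8.527 m/s

v = 8.5 m/s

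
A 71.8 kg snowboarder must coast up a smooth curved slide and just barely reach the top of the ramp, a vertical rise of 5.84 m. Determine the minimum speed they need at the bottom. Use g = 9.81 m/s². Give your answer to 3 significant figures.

v = 10.7 m/s

At the top they are momentarily at rest, so all KE converts to PE: ½mv² = mgh
v = √(2gh) = √(2 × 9.81 × 5.84) = 10.70 m/s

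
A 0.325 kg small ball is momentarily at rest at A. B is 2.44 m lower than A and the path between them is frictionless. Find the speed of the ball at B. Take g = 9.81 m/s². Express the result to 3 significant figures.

v = 6.92 m/s

Energy conservation between the two points: mgh = ½mv²
v = √(2gh) = √(2 × 9.81 × 2.44) = √47.873 = 6.919 m/s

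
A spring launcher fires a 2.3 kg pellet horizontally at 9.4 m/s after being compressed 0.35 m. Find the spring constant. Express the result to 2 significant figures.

k = 1700 N/m

Energy stored in the spring equals the launch KE: ½kx² = ½mv²
k = mv²/x² = (2.3)(9.4)²/(0.35)² = 1659 N/m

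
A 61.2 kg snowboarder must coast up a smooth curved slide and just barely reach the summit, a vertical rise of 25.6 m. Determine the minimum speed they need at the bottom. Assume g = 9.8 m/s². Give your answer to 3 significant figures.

At the top they are momentarily at rest, so all KE converts to PE: ½mv² = mgh
v = √(2gh) = √(2 × 9.8 × 25.6) = 22.40 m/s

v = 22.4 m/s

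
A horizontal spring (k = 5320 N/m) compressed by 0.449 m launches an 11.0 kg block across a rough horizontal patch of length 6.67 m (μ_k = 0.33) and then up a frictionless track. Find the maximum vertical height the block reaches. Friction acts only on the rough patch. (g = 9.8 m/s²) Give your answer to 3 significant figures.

Spring energy: E₀ = ½kx² = ½(5320)(0.449)² = 536.26 J
Friction: W_f = μ_k mg d = (0.33)(11.0)(9.8)(6.67) = 237.3 J
Energy at base of ramp: E = 536.26 − 237.3 = 298.98 J
At max height all remaining energy is PE: mgh = E ⇒ h = E/(mg) = 298.98/(11.0 × 9.8) = 2.773 m

h = 2.77 m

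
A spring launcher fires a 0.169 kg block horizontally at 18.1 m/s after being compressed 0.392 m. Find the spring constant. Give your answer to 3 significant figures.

k = 360 N/m

Spring PE at full compression equals KE at release: ½kx² = ½mv²
k = mv²/x² = (0.169)(18.1)²/(0.392)² = 360.3 N/m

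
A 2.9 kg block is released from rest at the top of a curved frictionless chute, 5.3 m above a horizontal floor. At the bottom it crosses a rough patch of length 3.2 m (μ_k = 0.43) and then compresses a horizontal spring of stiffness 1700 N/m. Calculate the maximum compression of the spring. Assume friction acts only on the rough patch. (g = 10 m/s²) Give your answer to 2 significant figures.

Initial energy: E₁ = mgh = (2.9)(10)(5.3) = 153.70 J
Friction removes W_f = μ_k mg d = (0.43)(2.9)(10)(3.2) = 39.90 J
Energy reaching the spring: E = 153.70 − 39.90 = 113.80 J
At max compression ½kx² = E ⇒ x = √(2E/k) = √(2 × 113.80/1700) = 0.3659 m

x = 0.37 m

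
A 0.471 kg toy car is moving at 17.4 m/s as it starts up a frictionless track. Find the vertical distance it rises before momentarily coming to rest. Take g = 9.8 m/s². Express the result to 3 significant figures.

h = 15.4 m

By energy conservation, ½mv² = mgh
h = v²/(2g) = 17.4²/(2 × 9.8) = 15.45 m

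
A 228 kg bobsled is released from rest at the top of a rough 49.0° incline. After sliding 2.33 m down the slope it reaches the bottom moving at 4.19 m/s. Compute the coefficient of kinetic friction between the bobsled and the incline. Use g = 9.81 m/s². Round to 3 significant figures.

The energy dissipated by friction is the PE lost minus the KE gained:
mgL sinθ = 3933.1 J; ½mv² = 2001.4 J
W_f = 3933.1 − 2001.4 = 1932 J
μ_k = W_f/(mg cosθ · L) = 1932/(1467 × 2.33) = 0.5650

μ_k = 0.565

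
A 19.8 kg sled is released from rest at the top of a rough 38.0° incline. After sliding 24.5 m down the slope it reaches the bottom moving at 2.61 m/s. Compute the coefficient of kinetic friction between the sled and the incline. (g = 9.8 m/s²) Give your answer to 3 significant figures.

The energy dissipated by friction is the PE lost minus the KE gained:
mgL sinθ = 2926.8 J; ½mv² = 67.440 J
W_f = 2926.8 − 67.440 = 2859 J
μ_k = W_f/(mg cosθ · L) = 2859/(152.9 × 24.5) = 0.7633

μ_k = 0.763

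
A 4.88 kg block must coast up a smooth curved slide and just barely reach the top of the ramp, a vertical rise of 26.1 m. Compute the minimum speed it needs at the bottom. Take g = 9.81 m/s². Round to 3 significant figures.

At the top it is momentarily at rest, so all KE converts to PE: ½mv² = mgh
v = √(2gh) = √(2 × 9.81 × 26.1) = 22.63 m/s

v = 22.6 m/s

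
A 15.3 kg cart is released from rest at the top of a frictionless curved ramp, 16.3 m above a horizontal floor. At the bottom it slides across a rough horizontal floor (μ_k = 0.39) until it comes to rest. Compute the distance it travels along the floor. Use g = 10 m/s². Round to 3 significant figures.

Energy bookkeeping (friction removes W_f = μ_k N d):
At rest all PE has been dissipated by friction: mgh = μ_k m g d
d = h/μ_k = 16.3/0.39 = 41.79 m

d = 41.8 m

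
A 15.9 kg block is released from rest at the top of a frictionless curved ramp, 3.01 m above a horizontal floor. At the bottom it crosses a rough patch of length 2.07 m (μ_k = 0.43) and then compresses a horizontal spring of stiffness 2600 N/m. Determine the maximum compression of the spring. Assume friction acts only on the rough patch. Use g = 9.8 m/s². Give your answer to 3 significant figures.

x = 0.504 m

Initial energy: E₁ = mgh = (15.9)(9.8)(3.01) = 469.02 J
Friction removes W_f = μ_k mg d = (0.43)(15.9)(9.8)(2.07) = 138.7 J
Energy reaching the spring: E = 469.02 − 138.7 = 330.32 J
At max compression ½kx² = E ⇒ x = √(2E/k) = √(2 × 330.32/2600) = 0.5041 m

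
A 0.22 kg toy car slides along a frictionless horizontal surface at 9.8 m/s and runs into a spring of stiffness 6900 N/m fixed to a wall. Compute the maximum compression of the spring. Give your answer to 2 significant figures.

Conservation of energy between contact and max compression: ½mv² = ½kx²
x = v√(m/k) = 9.8 × √(0.22/6900) = 0.05534 m

x = 0.055 m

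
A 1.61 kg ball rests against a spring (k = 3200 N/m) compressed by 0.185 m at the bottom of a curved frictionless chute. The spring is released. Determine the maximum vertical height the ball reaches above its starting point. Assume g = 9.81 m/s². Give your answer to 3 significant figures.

h = 3.47 m

All spring PE becomes gravitational PE at the highest point: ½kx² = mgh
h = kx²/(2mg) = (3200)(0.185)²/(2 × 1.61 × 9.81) = 3.467 m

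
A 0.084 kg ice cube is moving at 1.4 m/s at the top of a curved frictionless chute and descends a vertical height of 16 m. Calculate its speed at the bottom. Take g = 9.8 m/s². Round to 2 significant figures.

v = 18 m/s

Energy conservation between the two points: ½mv₀² + mgh = ½mv²
The mass cancels from both sides.
v² = v₀² + 2gh = (1.4)² + 2(9.8)(16) = 315.56
v = √315.56 = 17.76 m/s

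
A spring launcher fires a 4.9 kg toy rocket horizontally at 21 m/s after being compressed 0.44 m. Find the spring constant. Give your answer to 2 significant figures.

Spring PE at full compression equals KE at release: ½kx² = ½mv²
k = mv²/x² = (4.9)(21)²/(0.44)² = 11162 N/m

k = 11000 N/m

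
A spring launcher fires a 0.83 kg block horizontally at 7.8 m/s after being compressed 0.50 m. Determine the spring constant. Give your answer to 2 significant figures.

k = 200 N/m

½kx² = ½mv²
k = mv²/x² = (0.83)(7.8)²/(0.50)² = 202.0 N/m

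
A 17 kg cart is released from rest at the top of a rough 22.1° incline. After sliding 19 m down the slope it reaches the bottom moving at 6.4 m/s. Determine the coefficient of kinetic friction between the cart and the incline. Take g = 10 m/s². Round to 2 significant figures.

μ_k = 0.29

The energy dissipated by friction is the PE lost minus the KE gained:
mgL sinθ = 1215.2 J; ½mv² = 348.16 J
W_f = 1215.2 − 348.16 = 867.0 J
μ_k = W_f/(mg cosθ · L) = 867.0/(157.5 × 19) = 0.2897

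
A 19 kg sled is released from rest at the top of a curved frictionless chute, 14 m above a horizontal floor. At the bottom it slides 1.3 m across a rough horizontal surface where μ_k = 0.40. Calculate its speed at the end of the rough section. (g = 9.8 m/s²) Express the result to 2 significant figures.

Applying the work–energy principle:
mgh = ½mv² + μ_k m g d
W_f = μ_k mg d = (0.40)(19)(9.8)(1.3) = 96.82 J
½mv² = mgh − W_f = 2606.8 − 96.82 = 2510.0 J
v = √(2 × 2510.0/19) = 16.25 m/s

v = 16 m/s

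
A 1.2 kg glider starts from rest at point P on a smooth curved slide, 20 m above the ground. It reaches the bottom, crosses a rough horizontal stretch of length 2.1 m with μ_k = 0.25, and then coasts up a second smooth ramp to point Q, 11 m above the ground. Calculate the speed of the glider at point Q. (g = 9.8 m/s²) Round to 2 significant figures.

Energy at P: mgh₁ = (1.2)(9.8)(20) = 235.20 J
Friction loss: W_f = μ_k mg d = 6.174 J
At Q: ½mv² + mgh₂ = mgh₁ − W_f
½mv² = 235.20 − 6.174 − 129.36 = 99.666 J
v = √(2 × 99.666/1.2) = 12.89 m/s

v = 13 m/s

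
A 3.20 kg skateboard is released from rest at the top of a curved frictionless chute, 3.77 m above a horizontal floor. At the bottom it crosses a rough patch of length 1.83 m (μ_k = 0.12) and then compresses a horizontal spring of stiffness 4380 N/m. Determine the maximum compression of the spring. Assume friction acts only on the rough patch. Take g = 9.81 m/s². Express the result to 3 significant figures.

x = 0.226 m

Initial energy: E₁ = mgh = (3.20)(9.81)(3.77) = 118.35 J
Friction removes W_f = μ_k mg d = (0.12)(3.20)(9.81)(1.83) = 6.894 J
Energy reaching the spring: E = 118.35 − 6.894 = 111.45 J
At max compression ½kx² = E ⇒ x = √(2E/k) = √(2 × 111.45/4380) = 0.2256 m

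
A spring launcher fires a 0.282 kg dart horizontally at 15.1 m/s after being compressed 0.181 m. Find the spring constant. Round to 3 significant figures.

Spring PE at full compression equals KE at release: ½kx² = ½mv²
k = mv²/x² = (0.282)(15.1)²/(0.181)² = 1963 N/m

k = 1960 N/m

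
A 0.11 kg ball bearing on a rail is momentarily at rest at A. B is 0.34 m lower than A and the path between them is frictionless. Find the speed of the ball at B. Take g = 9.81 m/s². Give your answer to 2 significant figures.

v = 2.6 m/s

Equating total energy at the two states: mgh = ½mv²
v = √(2gh) = √(2 × 9.81 × 0.34) = √6.6708 = 2.583 m/s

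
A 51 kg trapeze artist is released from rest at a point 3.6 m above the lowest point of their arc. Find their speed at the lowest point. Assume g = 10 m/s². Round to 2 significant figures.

Energy conservation between the two points: mgh = ½mv²
v = √(2gh) = √(2 × 10 × 3.6) = √72.000 = 8.485 m/s

v = 8.5 m/s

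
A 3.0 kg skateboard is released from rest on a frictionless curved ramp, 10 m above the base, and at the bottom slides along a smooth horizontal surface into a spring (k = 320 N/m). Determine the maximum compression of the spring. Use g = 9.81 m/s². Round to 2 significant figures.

Gravitational PE at the top equals spring PE at max compression: mgh = ½kx²
x = √(2mgh/k) = √(2 × 3.0 × 9.81 × 10 / 320) = 1.356 m

x = 1.4 m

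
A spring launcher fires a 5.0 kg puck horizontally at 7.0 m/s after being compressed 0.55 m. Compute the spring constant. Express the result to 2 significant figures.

Energy stored in the spring equals the launch KE: ½kx² = ½mv²
k = mv²/x² = (5.0)(7.0)²/(0.55)² = 809.9 N/m

k = 810 N/m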